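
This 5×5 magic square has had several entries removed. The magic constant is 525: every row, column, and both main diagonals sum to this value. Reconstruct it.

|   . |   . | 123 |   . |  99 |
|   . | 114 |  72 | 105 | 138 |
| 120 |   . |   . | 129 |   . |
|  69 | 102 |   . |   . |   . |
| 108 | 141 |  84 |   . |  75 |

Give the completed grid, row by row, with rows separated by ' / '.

Row 2: 114 + 72 + 105 + 138 + ? = 525, so (2,1) = 96.
Row 5 must total 525; the given cells sum to 408, so (5,4) = 117.
Column 1: 96 + 120 + 69 + 108 + ? = 525, so (1,1) = 132.
From anti-diagonal, 525 − (99 + 105 + 102 + 108) gives (3,3) = 111.
Column 3: 123 + 72 + 111 + 84 + ? = 525, so (4,3) = 135.
Using main diagonal: 132 + 114 + 111 + 75 + ? → (4,4) = 525 − 432 = 93.
Row 4: 69 + 102 + 135 + 93 + ? = 525, so (4,5) = 126.
Column 4 must total 525; the given cells sum to 444, so (1,4) = 81.
Using column 5: 99 + 138 + 126 + 75 + ? → (3,5) = 525 − 438 = 87.
Row 1 must total 525; the given cells sum to 435, so (1,2) = 90.
From row 3, 525 − (120 + 111 + 129 + 87) gives (3,2) = 78.

132 90 123 81 99 / 96 114 72 105 138 / 120 78 111 129 87 / 69 102 135 93 126 / 108 141 84 117 75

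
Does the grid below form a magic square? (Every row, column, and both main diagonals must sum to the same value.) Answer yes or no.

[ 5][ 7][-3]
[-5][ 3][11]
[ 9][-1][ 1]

Yes

Row 1: 5 + 7 + (-3) = 9.
Row 2: -5 + 3 + 11 = 9.
Row 3: 9 + (-1) + 1 = 9.
Column 1: 5 + (-5) + 9 = 9.
Column 2: 7 + 3 + (-1) = 9.
Column 3: -3 + 11 + 1 = 9.
Main diagonal: 5 + 3 + 1 = 9.
Anti-diagonal: -3 + 3 + 9 = 9.
All lines sum to 9.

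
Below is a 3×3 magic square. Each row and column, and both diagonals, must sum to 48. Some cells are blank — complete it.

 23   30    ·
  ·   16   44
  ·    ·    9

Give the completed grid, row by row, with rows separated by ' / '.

23 30 -5 / -12 16 44 / 37 2 9

Row 1 needs 48; the known cells sum to 53, so (1,3) = -5.
Row 2: 16 + 44 + ? = 48, so (2,1) = -12.
The remaining cell in column 1 is (3,1) = 48 − 11 = 37.
The remaining cell in column 2 is (3,2) = 48 − 46 = 2.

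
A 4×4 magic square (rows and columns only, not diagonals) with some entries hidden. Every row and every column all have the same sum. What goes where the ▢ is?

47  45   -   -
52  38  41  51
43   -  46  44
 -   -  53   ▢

39

Row 2 is complete and sums to 182; that is the magic constant.
Row 3 needs 182; the known cells sum to 133, so (3,2) = 49.
Column 1: 47 + 52 + 43 + ? = 182, so (4,1) = 40.
Column 2 must total 182; the given cells sum to 132, so (4,2) = 50.
Using column 3: 41 + 46 + 53 + ? → (1,3) = 182 − 140 = 42.
Using row 1: 47 + 45 + 42 + ? → (1,4) = 182 − 134 = 48.
Row 4 needs 182; the known cells sum to 143, so (4,4) = 39.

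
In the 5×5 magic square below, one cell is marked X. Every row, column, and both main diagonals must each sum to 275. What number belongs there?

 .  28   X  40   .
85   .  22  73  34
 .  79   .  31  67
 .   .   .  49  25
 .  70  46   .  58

64

Using row 2: 85 + 22 + 73 + 34 + ? → (2,2) = 275 − 214 = 61.
Column 2 needs 275; the known cells sum to 238, so (4,2) = 37.
Column 4 must total 275; the given cells sum to 193, so (5,4) = 82.
Column 5 needs 275; the known cells sum to 184, so (1,5) = 91.
Row 5: 70 + 46 + 82 + 58 + ? = 275, so (5,1) = 19.
Anti-diagonal: 91 + 73 + 37 + 19 + ? = 275, so (3,3) = 55.
Row 3 needs 275; the known cells sum to 232, so (3,1) = 43.
Using main diagonal: 61 + 55 + 49 + 58 + ? → (1,1) = 275 − 223 = 52.
Row 1 must total 275; the given cells sum to 211, so (1,3) = 64.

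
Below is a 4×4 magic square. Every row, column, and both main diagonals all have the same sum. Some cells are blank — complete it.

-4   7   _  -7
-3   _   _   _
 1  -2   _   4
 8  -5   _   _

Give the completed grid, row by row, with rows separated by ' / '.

-4 7 6 -7 / -3 2 3 0 / 1 -2 -1 4 / 8 -5 -6 5

Column 1 is already complete: -4 + -3 + 1 + 8 = 2, so that is the magic constant.
The remaining cell in row 1 is (1,3) = 2 − (-4) = 6.
Row 3 must total 2; the given cells sum to 3, so (3,3) = -1.
The remaining cell in column 2 is (2,2) = 2 − 0 = 2.
Main diagonal must total 2; the given cells sum to -3, so (4,4) = 5.
Anti-diagonal: -7 + (-2) + 8 + ? = 2, so (2,3) = 3.
Row 2 must total 2; the given cells sum to 2, so (2,4) = 0.
Row 4 must total 2; the given cells sum to 8, so (4,3) = -6.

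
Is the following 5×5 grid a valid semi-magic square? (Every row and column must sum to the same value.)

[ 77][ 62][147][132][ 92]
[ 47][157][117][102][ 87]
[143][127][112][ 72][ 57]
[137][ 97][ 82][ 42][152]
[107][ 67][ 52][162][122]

Row 1: 77 + 62 + 147 + 132 + 92 = 510.
Row 2: 47 + 157 + 117 + 102 + 87 = 510.
Row 3: 143 + 127 + 112 + 72 + 57 = 511.
Row 4: 137 + 97 + 82 + 42 + 152 = 510.
Row 5: 107 + 67 + 52 + 162 + 122 = 510.
Column 1: 77 + 47 + 143 + 137 + 107 = 511.
Column 2: 62 + 157 + 127 + 97 + 67 = 510.
Column 3: 147 + 117 + 112 + 82 + 52 = 510.
Column 4: 132 + 102 + 72 + 42 + 162 = 510.
Column 5: 92 + 87 + 57 + 152 + 122 = 510.

No — row 1 sums to 510 but column 1 sums to 511.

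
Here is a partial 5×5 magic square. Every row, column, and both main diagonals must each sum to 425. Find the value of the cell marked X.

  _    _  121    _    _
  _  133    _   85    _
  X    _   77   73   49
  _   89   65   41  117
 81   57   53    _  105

Row 4: 89 + 65 + 41 + 117 + ? = 425, so (4,1) = 113.
From row 5, 425 − (81 + 57 + 53 + 105) gives (5,4) = 129.
Column 3: 121 + 77 + 65 + 53 + ? = 425, so (2,3) = 109.
The remaining cell in column 4 is (1,4) = 425 − 328 = 97.
Main diagonal needs 425; the known cells sum to 356, so (1,1) = 69.
Anti-diagonal: 85 + 77 + 89 + 81 + ? = 425, so (1,5) = 93.
Using row 1: 69 + 121 + 97 + 93 + ? → (1,2) = 425 − 380 = 45.
The remaining cell in column 2 is (3,2) = 425 − 324 = 101.
From column 5, 425 − (93 + 49 + 117 + 105) gives (2,5) = 61.
The remaining cell in row 2 is (2,1) = 425 − 388 = 37.
Using row 3: 101 + 77 + 73 + 49 + ? → (3,1) = 425 − 300 = 125.

125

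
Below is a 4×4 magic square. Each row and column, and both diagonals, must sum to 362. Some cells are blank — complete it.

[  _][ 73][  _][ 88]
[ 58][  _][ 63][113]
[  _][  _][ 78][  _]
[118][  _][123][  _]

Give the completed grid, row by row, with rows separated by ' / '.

103 73 98 88 / 58 128 63 113 / 83 93 78 108 / 118 68 123 53

The remaining cell in row 2 is (2,2) = 362 − 234 = 128.
Column 3: 63 + 78 + 123 + ? = 362, so (1,3) = 98.
Anti-diagonal must total 362; the given cells sum to 269, so (3,2) = 93.
From row 1, 362 − (73 + 98 + 88) gives (1,1) = 103.
Using column 1: 103 + 58 + 118 + ? → (3,1) = 362 − 279 = 83.
Column 2: 73 + 128 + 93 + ? = 362, so (4,2) = 68.
Main diagonal must total 362; the given cells sum to 309, so (4,4) = 53.
The remaining cell in row 3 is (3,4) = 362 − 254 = 108.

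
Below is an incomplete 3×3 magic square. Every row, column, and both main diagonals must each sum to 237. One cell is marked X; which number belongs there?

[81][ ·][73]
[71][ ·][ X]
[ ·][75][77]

The remaining cell in row 1 is (1,2) = 237 − 154 = 83.
Row 3 must total 237; the given cells sum to 152, so (3,1) = 85.
Column 2 must total 237; the given cells sum to 158, so (2,2) = 79.
Column 3: 73 + 77 + ? = 237, so (2,3) = 87.

87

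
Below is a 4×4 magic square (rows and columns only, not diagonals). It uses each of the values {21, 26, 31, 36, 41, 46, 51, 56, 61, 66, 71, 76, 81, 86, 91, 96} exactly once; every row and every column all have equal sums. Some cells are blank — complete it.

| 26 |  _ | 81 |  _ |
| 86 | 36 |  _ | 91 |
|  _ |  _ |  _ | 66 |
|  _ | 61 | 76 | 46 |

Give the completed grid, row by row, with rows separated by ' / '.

26 96 81 31 / 86 36 21 91 / 71 41 56 66 / 51 61 76 46

The 16 entries sum to 936, so each line sums to 936/4 = 234.
Row 2: 86 + 36 + 91 + ? = 234, so (2,3) = 21.
Using row 4: 61 + 76 + 46 + ? → (4,1) = 234 − 183 = 51.
Using column 1: 26 + 86 + 51 + ? → (3,1) = 234 − 163 = 71.
Column 3 needs 234; the known cells sum to 178, so (3,3) = 56.
Using column 4: 91 + 66 + 46 + ? → (1,4) = 234 − 203 = 31.
The remaining cell in row 1 is (1,2) = 234 − 138 = 96.
Row 3: 71 + 56 + 66 + ? = 234, so (3,2) = 41.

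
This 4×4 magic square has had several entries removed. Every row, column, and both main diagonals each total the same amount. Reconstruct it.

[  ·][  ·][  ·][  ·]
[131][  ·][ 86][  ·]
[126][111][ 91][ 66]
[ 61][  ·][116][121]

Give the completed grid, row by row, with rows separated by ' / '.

76 81 101 136 / 131 106 86 71 / 126 111 91 66 / 61 96 116 121

Row 3 is already complete: 126 + 111 + 91 + 66 = 394, so that is the magic constant.
Using row 4: 61 + 116 + 121 + ? → (4,2) = 394 − 298 = 96.
Using column 1: 131 + 126 + 61 + ? → (1,1) = 394 − 318 = 76.
Column 3: 86 + 91 + 116 + ? = 394, so (1,3) = 101.
The remaining cell in main diagonal is (2,2) = 394 − 288 = 106.
The remaining cell in anti-diagonal is (1,4) = 394 − 258 = 136.
From row 1, 394 − (76 + 101 + 136) gives (1,2) = 81.
Using row 2: 131 + 106 + 86 + ? → (2,4) = 394 − 323 = 71.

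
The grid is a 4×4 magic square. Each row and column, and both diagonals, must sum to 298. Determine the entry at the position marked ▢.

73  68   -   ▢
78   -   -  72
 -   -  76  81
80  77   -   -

75

Column 1 must total 298; the given cells sum to 231, so (3,1) = 67.
Row 3 must total 298; the given cells sum to 224, so (3,2) = 74.
Using column 2: 68 + 74 + 77 + ? → (2,2) = 298 − 219 = 79.
From main diagonal, 298 − (73 + 79 + 76) gives (4,4) = 70.
Row 2: 78 + 79 + 72 + ? = 298, so (2,3) = 69.
From row 4, 298 − (80 + 77 + 70) gives (4,3) = 71.
Column 3 needs 298; the known cells sum to 216, so (1,3) = 82.
The remaining cell in column 4 is (1,4) = 298 − 223 = 75.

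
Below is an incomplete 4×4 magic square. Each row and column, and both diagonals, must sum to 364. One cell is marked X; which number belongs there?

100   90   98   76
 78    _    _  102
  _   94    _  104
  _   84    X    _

92

From column 2, 364 − (90 + 94 + 84) gives (2,2) = 96.
Column 4 needs 364; the known cells sum to 282, so (4,4) = 82.
From main diagonal, 364 − (100 + 96 + 82) gives (3,3) = 86.
The remaining cell in row 2 is (2,3) = 364 − 276 = 88.
Row 3 must total 364; the given cells sum to 284, so (3,1) = 80.
From column 1, 364 − (100 + 78 + 80) gives (4,1) = 106.
From column 3, 364 − (98 + 88 + 86) gives (4,3) = 92.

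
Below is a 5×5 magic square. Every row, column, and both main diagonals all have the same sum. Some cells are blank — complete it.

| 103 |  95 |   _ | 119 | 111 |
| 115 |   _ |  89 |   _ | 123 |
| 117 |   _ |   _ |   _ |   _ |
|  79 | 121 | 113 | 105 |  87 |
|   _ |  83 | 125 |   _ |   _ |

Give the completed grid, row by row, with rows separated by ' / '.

103 95 77 119 111 / 115 97 89 81 123 / 117 109 101 93 85 / 79 121 113 105 87 / 91 83 125 107 99

Row 4 is already complete: 79 + 121 + 113 + 105 + 87 = 505, so that is the magic constant.
Row 1: 103 + 95 + 119 + 111 + ? = 505, so (1,3) = 77.
Column 1 needs 505; the known cells sum to 414, so (5,1) = 91.
The remaining cell in column 3 is (3,3) = 505 − 404 = 101.
Anti-diagonal needs 505; the known cells sum to 424, so (2,4) = 81.
Row 2 must total 505; the given cells sum to 408, so (2,2) = 97.
Column 2 must total 505; the given cells sum to 396, so (3,2) = 109.
Main diagonal must total 505; the given cells sum to 406, so (5,5) = 99.
Row 5: 91 + 83 + 125 + 99 + ? = 505, so (5,4) = 107.
Column 4 must total 505; the given cells sum to 412, so (3,4) = 93.
Column 5 must total 505; the given cells sum to 420, so (3,5) = 85.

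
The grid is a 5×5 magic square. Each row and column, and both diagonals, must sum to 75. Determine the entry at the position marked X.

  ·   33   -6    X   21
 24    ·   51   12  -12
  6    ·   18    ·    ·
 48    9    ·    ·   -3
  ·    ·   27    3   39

Using row 2: 24 + 51 + 12 + (-12) + ? → (2,2) = 75 − 75 = 0.
Using column 3: -6 + 51 + 18 + 27 + ? → (4,3) = 75 − 90 = -15.
The remaining cell in column 5 is (3,5) = 75 − 45 = 30.
The remaining cell in anti-diagonal is (5,1) = 75 − 60 = 15.
From row 4, 75 − (48 + 9 + (-15) + (-3)) gives (4,4) = 36.
From row 5, 75 − (15 + 27 + 3 + 39) gives (5,2) = -9.
The remaining cell in column 1 is (1,1) = 75 − 93 = -18.
Column 2 needs 75; the known cells sum to 33, so (3,2) = 42.
Row 1: -18 + 33 + (-6) + 21 + ? = 75, so (1,4) = 45.

45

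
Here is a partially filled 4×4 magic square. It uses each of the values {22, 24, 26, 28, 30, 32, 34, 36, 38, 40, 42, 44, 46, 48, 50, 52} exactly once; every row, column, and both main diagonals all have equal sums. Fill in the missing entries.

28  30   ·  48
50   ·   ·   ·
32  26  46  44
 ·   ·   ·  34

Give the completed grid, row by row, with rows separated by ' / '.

The 16 entries sum to 592, so each line sums to 592/4 = 148.
Using row 1: 28 + 30 + 48 + ? → (1,3) = 148 − 106 = 42.
Using column 1: 28 + 50 + 32 + ? → (4,1) = 148 − 110 = 38.
Column 4 needs 148; the known cells sum to 126, so (2,4) = 22.
Main diagonal needs 148; the known cells sum to 108, so (2,2) = 40.
Anti-diagonal needs 148; the known cells sum to 112, so (2,3) = 36.
Column 2 needs 148; the known cells sum to 96, so (4,2) = 52.
From column 3, 148 − (42 + 36 + 46) gives (4,3) = 24.

28 30 42 48 / 50 40 36 22 / 32 26 46 44 / 38 52 24 34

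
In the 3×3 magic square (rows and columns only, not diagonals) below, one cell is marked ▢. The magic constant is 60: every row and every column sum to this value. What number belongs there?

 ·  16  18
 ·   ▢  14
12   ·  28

Row 1 needs 60; the known cells sum to 34, so (1,1) = 26.
Row 3 must total 60; the given cells sum to 40, so (3,2) = 20.
Column 1: 26 + 12 + ? = 60, so (2,1) = 22.
Column 2 must total 60; the given cells sum to 36, so (2,2) = 24.

24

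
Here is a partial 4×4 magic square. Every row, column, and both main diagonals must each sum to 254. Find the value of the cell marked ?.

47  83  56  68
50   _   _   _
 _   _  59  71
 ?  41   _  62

The remaining cell in column 4 is (2,4) = 254 − 201 = 53.
From main diagonal, 254 − (47 + 59 + 62) gives (2,2) = 86.
From row 2, 254 − (50 + 86 + 53) gives (2,3) = 65.
Column 2: 83 + 86 + 41 + ? = 254, so (3,2) = 44.
From column 3, 254 − (56 + 65 + 59) gives (4,3) = 74.
The remaining cell in anti-diagonal is (4,1) = 254 − 177 = 77.

77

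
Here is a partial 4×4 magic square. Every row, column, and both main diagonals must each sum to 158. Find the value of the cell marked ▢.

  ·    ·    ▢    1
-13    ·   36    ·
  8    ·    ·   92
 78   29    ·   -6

50

Row 4 needs 158; the known cells sum to 101, so (4,3) = 57.
Column 1 must total 158; the given cells sum to 73, so (1,1) = 85.
Column 4: 1 + 92 + (-6) + ? = 158, so (2,4) = 71.
Anti-diagonal needs 158; the known cells sum to 115, so (3,2) = 43.
Row 2: -13 + 36 + 71 + ? = 158, so (2,2) = 64.
Row 3: 8 + 43 + 92 + ? = 158, so (3,3) = 15.
Using column 2: 64 + 43 + 29 + ? → (1,2) = 158 − 136 = 22.
Using column 3: 36 + 15 + 57 + ? → (1,3) = 158 − 108 = 50.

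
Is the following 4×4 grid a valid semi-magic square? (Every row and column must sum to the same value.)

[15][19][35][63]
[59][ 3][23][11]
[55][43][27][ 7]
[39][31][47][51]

Row 1: 15 + 19 + 35 + 63 = 132.
Row 2: 59 + 3 + 23 + 11 = 96.
Row 3: 55 + 43 + 27 + 7 = 132.
Row 4: 39 + 31 + 47 + 51 = 168.
Column 1: 15 + 59 + 55 + 39 = 168.
Column 2: 19 + 3 + 43 + 31 = 96.
Column 3: 35 + 23 + 27 + 47 = 132.
Column 4: 63 + 11 + 7 + 51 = 132.

No — column 2 sums to 96 but column 3 sums to 132.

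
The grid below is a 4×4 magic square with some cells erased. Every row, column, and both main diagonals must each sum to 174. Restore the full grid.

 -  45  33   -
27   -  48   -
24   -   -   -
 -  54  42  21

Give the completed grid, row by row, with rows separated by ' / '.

The remaining cell in row 4 is (4,1) = 174 − 117 = 57.
Using column 1: 27 + 24 + 57 + ? → (1,1) = 174 − 108 = 66.
Column 3: 33 + 48 + 42 + ? = 174, so (3,3) = 51.
Main diagonal must total 174; the given cells sum to 138, so (2,2) = 36.
Using row 1: 66 + 45 + 33 + ? → (1,4) = 174 − 144 = 30.
Row 2 needs 174; the known cells sum to 111, so (2,4) = 63.
Column 2 must total 174; the given cells sum to 135, so (3,2) = 39.
Using column 4: 30 + 63 + 21 + ? → (3,4) = 174 − 114 = 60.

66 45 33 30 / 27 36 48 63 / 24 39 51 60 / 57 54 42 21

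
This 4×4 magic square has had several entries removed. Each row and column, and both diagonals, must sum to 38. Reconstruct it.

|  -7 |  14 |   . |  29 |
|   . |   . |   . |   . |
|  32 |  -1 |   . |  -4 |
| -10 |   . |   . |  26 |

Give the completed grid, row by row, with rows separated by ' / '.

-7 14 2 29 / 23 8 20 -13 / 32 -1 11 -4 / -10 17 5 26

Row 1 needs 38; the known cells sum to 36, so (1,3) = 2.
Row 3 must total 38; the given cells sum to 27, so (3,3) = 11.
Using column 1: -7 + 32 + (-10) + ? → (2,1) = 38 − 15 = 23.
The remaining cell in column 4 is (2,4) = 38 − 51 = -13.
From main diagonal, 38 − (-7 + 11 + 26) gives (2,2) = 8.
From anti-diagonal, 38 − (29 + (-1) + (-10)) gives (2,3) = 20.
From column 2, 38 − (14 + 8 + (-1)) gives (4,2) = 17.
Column 3 needs 38; the known cells sum to 33, so (4,3) = 5.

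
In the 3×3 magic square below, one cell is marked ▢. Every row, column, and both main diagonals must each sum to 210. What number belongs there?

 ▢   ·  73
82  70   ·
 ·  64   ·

61

Row 2 needs 210; the known cells sum to 152, so (2,3) = 58.
Column 2 must total 210; the given cells sum to 134, so (1,2) = 76.
Column 3: 73 + 58 + ? = 210, so (3,3) = 79.
Main diagonal: 70 + 79 + ? = 210, so (1,1) = 61.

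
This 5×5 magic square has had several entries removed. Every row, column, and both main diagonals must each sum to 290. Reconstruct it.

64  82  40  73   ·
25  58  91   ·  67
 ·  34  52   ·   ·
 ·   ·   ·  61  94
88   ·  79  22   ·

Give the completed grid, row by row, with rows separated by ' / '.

Row 1: 64 + 82 + 40 + 73 + ? = 290, so (1,5) = 31.
From row 2, 290 − (25 + 58 + 91 + 67) gives (2,4) = 49.
Column 3 needs 290; the known cells sum to 262, so (4,3) = 28.
The remaining cell in column 4 is (3,4) = 290 − 205 = 85.
Main diagonal needs 290; the known cells sum to 235, so (5,5) = 55.
Using anti-diagonal: 31 + 49 + 52 + 88 + ? → (4,2) = 290 − 220 = 70.
Row 4 needs 290; the known cells sum to 253, so (4,1) = 37.
Row 5 needs 290; the known cells sum to 244, so (5,2) = 46.
Column 1 must total 290; the given cells sum to 214, so (3,1) = 76.
Using column 5: 31 + 67 + 94 + 55 + ? → (3,5) = 290 − 247 = 43.

64 82 40 73 31 / 25 58 91 49 67 / 76 34 52 85 43 / 37 70 28 61 94 / 88 46 79 22 55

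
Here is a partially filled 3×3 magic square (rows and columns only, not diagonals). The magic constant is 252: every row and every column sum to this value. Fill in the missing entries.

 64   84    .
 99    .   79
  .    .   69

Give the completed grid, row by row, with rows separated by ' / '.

Using row 1: 64 + 84 + ? → (1,3) = 252 − 148 = 104.
The remaining cell in row 2 is (2,2) = 252 − 178 = 74.
Column 1 needs 252; the known cells sum to 163, so (3,1) = 89.
The remaining cell in column 2 is (3,2) = 252 − 158 = 94.

64 84 104 / 99 74 79 / 89 94 69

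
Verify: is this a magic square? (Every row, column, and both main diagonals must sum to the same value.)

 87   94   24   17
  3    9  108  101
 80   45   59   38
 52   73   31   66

Row 1: 87 + 94 + 24 + 17 = 222.
Row 2: 3 + 9 + 108 + 101 = 221.
Row 3: 80 + 45 + 59 + 38 = 222.
Row 4: 52 + 73 + 31 + 66 = 222.
Column 1: 87 + 3 + 80 + 52 = 222.
Column 2: 94 + 9 + 45 + 73 = 221.
Column 3: 24 + 108 + 59 + 31 = 222.
Column 4: 17 + 101 + 38 + 66 = 222.
Main diagonal: 87 + 9 + 59 + 66 = 221.
Anti-diagonal: 17 + 108 + 45 + 52 = 222.

No — column 2 sums to 221 but anti-diagonal sums to 222.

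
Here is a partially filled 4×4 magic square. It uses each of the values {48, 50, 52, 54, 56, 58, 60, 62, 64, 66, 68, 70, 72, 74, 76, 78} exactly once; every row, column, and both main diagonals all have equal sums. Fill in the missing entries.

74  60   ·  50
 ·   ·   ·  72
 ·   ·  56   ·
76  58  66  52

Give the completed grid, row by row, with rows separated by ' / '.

74 60 68 50 / 48 70 62 72 / 54 64 56 78 / 76 58 66 52

The 16 entries sum to 1008, so each line sums to 1008/4 = 252.
Using row 1: 74 + 60 + 50 + ? → (1,3) = 252 − 184 = 68.
Using column 3: 68 + 56 + 66 + ? → (2,3) = 252 − 190 = 62.
From column 4, 252 − (50 + 72 + 52) gives (3,4) = 78.
Main diagonal: 74 + 56 + 52 + ? = 252, so (2,2) = 70.
Anti-diagonal must total 252; the given cells sum to 188, so (3,2) = 64.
From row 2, 252 − (70 + 62 + 72) gives (2,1) = 48.
The remaining cell in row 3 is (3,1) = 252 − 198 = 54.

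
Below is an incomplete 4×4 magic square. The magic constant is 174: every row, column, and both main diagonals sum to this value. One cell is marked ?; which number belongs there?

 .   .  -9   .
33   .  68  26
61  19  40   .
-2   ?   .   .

96

Row 2 needs 174; the known cells sum to 127, so (2,2) = 47.
The remaining cell in row 3 is (3,4) = 174 − 120 = 54.
From column 1, 174 − (33 + 61 + (-2)) gives (1,1) = 82.
Column 3 needs 174; the known cells sum to 99, so (4,3) = 75.
Main diagonal must total 174; the given cells sum to 169, so (4,4) = 5.
Anti-diagonal: 68 + 19 + (-2) + ? = 174, so (1,4) = 89.
The remaining cell in row 1 is (1,2) = 174 − 162 = 12.
Row 4 must total 174; the given cells sum to 78, so (4,2) = 96.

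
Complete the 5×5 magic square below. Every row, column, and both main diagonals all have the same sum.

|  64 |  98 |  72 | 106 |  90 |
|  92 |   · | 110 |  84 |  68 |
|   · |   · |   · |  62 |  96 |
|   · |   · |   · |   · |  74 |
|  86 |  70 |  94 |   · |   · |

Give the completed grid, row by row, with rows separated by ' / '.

Row 1 is already complete: 64 + 98 + 72 + 106 + 90 = 430, so that is the magic constant.
The remaining cell in row 2 is (2,2) = 430 − 354 = 76.
Column 5: 90 + 68 + 96 + 74 + ? = 430, so (5,5) = 102.
Row 5 needs 430; the known cells sum to 352, so (5,4) = 78.
Using column 4: 106 + 84 + 62 + 78 + ? → (4,4) = 430 − 330 = 100.
Main diagonal must total 430; the given cells sum to 342, so (3,3) = 88.
The remaining cell in anti-diagonal is (4,2) = 430 − 348 = 82.
Column 2 needs 430; the known cells sum to 326, so (3,2) = 104.
Column 3: 72 + 110 + 88 + 94 + ? = 430, so (4,3) = 66.
Row 3: 104 + 88 + 62 + 96 + ? = 430, so (3,1) = 80.
Row 4: 82 + 66 + 100 + 74 + ? = 430, so (4,1) = 108.

64 98 72 106 90 / 92 76 110 84 68 / 80 104 88 62 96 / 108 82 66 100 74 / 86 70 94 78 102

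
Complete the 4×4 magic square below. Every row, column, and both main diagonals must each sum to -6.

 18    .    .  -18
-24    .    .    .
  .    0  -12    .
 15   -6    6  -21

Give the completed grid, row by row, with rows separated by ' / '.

18 -9 3 -18 / -24 9 -3 12 / -15 0 -12 21 / 15 -6 6 -21

From column 1, -6 − (18 + (-24) + 15) gives (3,1) = -15.
Main diagonal: 18 + (-12) + (-21) + ? = -6, so (2,2) = 9.
The remaining cell in anti-diagonal is (2,3) = -6 − (-3) = -3.
Row 2: -24 + 9 + (-3) + ? = -6, so (2,4) = 12.
Row 3 must total -6; the given cells sum to -27, so (3,4) = 21.
From column 2, -6 − (9 + 0 + (-6)) gives (1,2) = -9.
Column 3 must total -6; the given cells sum to -9, so (1,3) = 3.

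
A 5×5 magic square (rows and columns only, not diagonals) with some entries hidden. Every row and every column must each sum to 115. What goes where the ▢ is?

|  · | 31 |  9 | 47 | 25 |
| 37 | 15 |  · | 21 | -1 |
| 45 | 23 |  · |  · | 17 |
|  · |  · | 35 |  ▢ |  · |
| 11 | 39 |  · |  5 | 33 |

13

Using row 1: 31 + 9 + 47 + 25 + ? → (1,1) = 115 − 112 = 3.
Row 2 needs 115; the known cells sum to 72, so (2,3) = 43.
From row 5, 115 − (11 + 39 + 5 + 33) gives (5,3) = 27.
The remaining cell in column 1 is (4,1) = 115 − 96 = 19.
Column 2 must total 115; the given cells sum to 108, so (4,2) = 7.
The remaining cell in column 3 is (3,3) = 115 − 114 = 1.
Column 5: 25 + (-1) + 17 + 33 + ? = 115, so (4,5) = 41.
The remaining cell in row 3 is (3,4) = 115 − 86 = 29.
Row 4 needs 115; the known cells sum to 102, so (4,4) = 13.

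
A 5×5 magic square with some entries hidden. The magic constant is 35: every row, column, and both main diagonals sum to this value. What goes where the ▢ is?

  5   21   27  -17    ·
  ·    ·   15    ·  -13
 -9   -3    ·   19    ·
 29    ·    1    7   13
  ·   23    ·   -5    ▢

11

Row 1 must total 35; the given cells sum to 36, so (1,5) = -1.
Row 4 needs 35; the known cells sum to 50, so (4,2) = -15.
From column 2, 35 − (21 + (-3) + (-15) + 23) gives (2,2) = 9.
The remaining cell in column 4 is (2,4) = 35 − 4 = 31.
The remaining cell in row 2 is (2,1) = 35 − 42 = -7.
Column 1 needs 35; the known cells sum to 18, so (5,1) = 17.
Anti-diagonal must total 35; the given cells sum to 32, so (3,3) = 3.
Row 3 must total 35; the given cells sum to 10, so (3,5) = 25.
From column 3, 35 − (27 + 15 + 3 + 1) gives (5,3) = -11.
Column 5 must total 35; the given cells sum to 24, so (5,5) = 11.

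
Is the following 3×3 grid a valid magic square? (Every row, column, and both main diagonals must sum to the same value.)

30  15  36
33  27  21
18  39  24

Row 1: 30 + 15 + 36 = 81.
Row 2: 33 + 27 + 21 = 81.
Row 3: 18 + 39 + 24 = 81.
Column 1: 30 + 33 + 18 = 81.
Column 2: 15 + 27 + 39 = 81.
Column 3: 36 + 21 + 24 = 81.
Main diagonal: 30 + 27 + 24 = 81.
Anti-diagonal: 36 + 27 + 18 = 81.
All lines sum to 81.

Yes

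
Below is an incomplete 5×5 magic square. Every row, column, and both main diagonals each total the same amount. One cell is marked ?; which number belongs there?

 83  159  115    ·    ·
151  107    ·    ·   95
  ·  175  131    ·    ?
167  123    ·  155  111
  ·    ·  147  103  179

143

Main diagonal is complete and sums to 655; that is the magic constant.
Row 4 needs 655; the known cells sum to 556, so (4,3) = 99.
The remaining cell in column 2 is (5,2) = 655 − 564 = 91.
Column 3: 115 + 131 + 99 + 147 + ? = 655, so (2,3) = 163.
From row 2, 655 − (151 + 107 + 163 + 95) gives (2,4) = 139.
Row 5 needs 655; the known cells sum to 520, so (5,1) = 135.
The remaining cell in column 1 is (3,1) = 655 − 536 = 119.
Anti-diagonal needs 655; the known cells sum to 528, so (1,5) = 127.
The remaining cell in row 1 is (1,4) = 655 − 484 = 171.
Column 4 needs 655; the known cells sum to 568, so (3,4) = 87.
From column 5, 655 − (127 + 95 + 111 + 179) gives (3,5) = 143.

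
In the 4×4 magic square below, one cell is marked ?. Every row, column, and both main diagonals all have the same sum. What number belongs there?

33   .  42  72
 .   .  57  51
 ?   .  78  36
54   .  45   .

Column 3 is complete and sums to 222; that is the magic constant.
Row 1: 33 + 42 + 72 + ? = 222, so (1,2) = 75.
Using column 4: 72 + 51 + 36 + ? → (4,4) = 222 − 159 = 63.
Using main diagonal: 33 + 78 + 63 + ? → (2,2) = 222 − 174 = 48.
Using anti-diagonal: 72 + 57 + 54 + ? → (3,2) = 222 − 183 = 39.
Row 2 needs 222; the known cells sum to 156, so (2,1) = 66.
From row 3, 222 − (39 + 78 + 36) gives (3,1) = 69.

69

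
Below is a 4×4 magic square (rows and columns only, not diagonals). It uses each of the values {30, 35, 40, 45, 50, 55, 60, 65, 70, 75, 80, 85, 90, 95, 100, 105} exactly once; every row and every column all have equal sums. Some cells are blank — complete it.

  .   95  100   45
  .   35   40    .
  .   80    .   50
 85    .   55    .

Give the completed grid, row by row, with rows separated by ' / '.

30 95 100 45 / 90 35 40 105 / 65 80 75 50 / 85 60 55 70

The 16 entries sum to 1080, so each line sums to 1080/4 = 270.
The remaining cell in row 1 is (1,1) = 270 − 240 = 30.
Using column 2: 95 + 35 + 80 + ? → (4,2) = 270 − 210 = 60.
Column 3: 100 + 40 + 55 + ? = 270, so (3,3) = 75.
Row 3 must total 270; the given cells sum to 205, so (3,1) = 65.
The remaining cell in row 4 is (4,4) = 270 − 200 = 70.
From column 1, 270 − (30 + 65 + 85) gives (2,1) = 90.
Column 4: 45 + 50 + 70 + ? = 270, so (2,4) = 105.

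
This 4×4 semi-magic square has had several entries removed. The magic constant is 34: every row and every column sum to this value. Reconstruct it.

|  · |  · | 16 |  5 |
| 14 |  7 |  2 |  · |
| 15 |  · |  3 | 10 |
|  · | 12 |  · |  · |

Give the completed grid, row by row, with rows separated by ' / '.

Row 2 needs 34; the known cells sum to 23, so (2,4) = 11.
Row 3: 15 + 3 + 10 + ? = 34, so (3,2) = 6.
Column 2: 7 + 6 + 12 + ? = 34, so (1,2) = 9.
Column 3 needs 34; the known cells sum to 21, so (4,3) = 13.
Column 4 needs 34; the known cells sum to 26, so (4,4) = 8.
Row 1 must total 34; the given cells sum to 30, so (1,1) = 4.
Row 4: 12 + 13 + 8 + ? = 34, so (4,1) = 1.

4 9 16 5 / 14 7 2 11 / 15 6 3 10 / 1 12 13 8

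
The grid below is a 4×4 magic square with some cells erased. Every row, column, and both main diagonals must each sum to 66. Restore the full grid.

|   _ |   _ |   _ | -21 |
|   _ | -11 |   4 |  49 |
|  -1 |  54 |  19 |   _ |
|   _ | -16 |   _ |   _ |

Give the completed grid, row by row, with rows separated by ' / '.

14 39 34 -21 / 24 -11 4 49 / -1 54 19 -6 / 29 -16 9 44

Row 2 must total 66; the given cells sum to 42, so (2,1) = 24.
Using row 3: -1 + 54 + 19 + ? → (3,4) = 66 − 72 = -6.
Column 2: -11 + 54 + (-16) + ? = 66, so (1,2) = 39.
From column 4, 66 − (-21 + 49 + (-6)) gives (4,4) = 44.
The remaining cell in main diagonal is (1,1) = 66 − 52 = 14.
The remaining cell in anti-diagonal is (4,1) = 66 − 37 = 29.
Row 1: 14 + 39 + (-21) + ? = 66, so (1,3) = 34.
Row 4: 29 + (-16) + 44 + ? = 66, so (4,3) = 9.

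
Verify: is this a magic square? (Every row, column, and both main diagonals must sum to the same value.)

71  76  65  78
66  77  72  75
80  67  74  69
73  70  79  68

Row 1: 71 + 76 + 65 + 78 = 290.
Row 2: 66 + 77 + 72 + 75 = 290.
Row 3: 80 + 67 + 74 + 69 = 290.
Row 4: 73 + 70 + 79 + 68 = 290.
Column 1: 71 + 66 + 80 + 73 = 290.
Column 2: 76 + 77 + 67 + 70 = 290.
Column 3: 65 + 72 + 74 + 79 = 290.
Column 4: 78 + 75 + 69 + 68 = 290.
Main diagonal: 71 + 77 + 74 + 68 = 290.
Anti-diagonal: 78 + 72 + 67 + 73 = 290.
All lines sum to 290.

Yes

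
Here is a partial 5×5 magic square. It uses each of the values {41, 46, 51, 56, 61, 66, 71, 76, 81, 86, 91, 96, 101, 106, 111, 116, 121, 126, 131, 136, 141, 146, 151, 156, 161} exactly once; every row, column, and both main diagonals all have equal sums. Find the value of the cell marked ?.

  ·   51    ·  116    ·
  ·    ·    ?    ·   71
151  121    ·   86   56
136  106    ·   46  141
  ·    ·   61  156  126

The 25 entries sum to 2525, so each line sums to 2525/5 = 505.
From row 3, 505 − (151 + 121 + 86 + 56) gives (3,3) = 91.
From row 4, 505 − (136 + 106 + 46 + 141) gives (4,3) = 76.
The remaining cell in column 4 is (2,4) = 505 − 404 = 101.
The remaining cell in column 5 is (1,5) = 505 − 394 = 111.
Using anti-diagonal: 111 + 101 + 91 + 106 + ? → (5,1) = 505 − 409 = 96.
Row 5 needs 505; the known cells sum to 439, so (5,2) = 66.
From column 2, 505 − (51 + 121 + 106 + 66) gives (2,2) = 161.
Using main diagonal: 161 + 91 + 46 + 126 + ? → (1,1) = 505 − 424 = 81.
From row 1, 505 − (81 + 51 + 116 + 111) gives (1,3) = 146.
From column 1, 505 − (81 + 151 + 136 + 96) gives (2,1) = 41.
Column 3 must total 505; the given cells sum to 374, so (2,3) = 131.

131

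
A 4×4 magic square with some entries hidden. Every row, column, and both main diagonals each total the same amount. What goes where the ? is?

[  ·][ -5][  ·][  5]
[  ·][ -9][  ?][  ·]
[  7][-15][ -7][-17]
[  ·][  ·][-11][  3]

Row 3 is complete and sums to -32; that is the magic constant.
The remaining cell in column 2 is (4,2) = -32 − (-29) = -3.
Column 4 must total -32; the given cells sum to -9, so (2,4) = -23.
Main diagonal must total -32; the given cells sum to -13, so (1,1) = -19.
Row 1 needs -32; the known cells sum to -19, so (1,3) = -13.
Row 4 needs -32; the known cells sum to -11, so (4,1) = -21.
Column 1: -19 + 7 + (-21) + ? = -32, so (2,1) = 1.
From column 3, -32 − (-13 + (-7) + (-11)) gives (2,3) = -1.

-1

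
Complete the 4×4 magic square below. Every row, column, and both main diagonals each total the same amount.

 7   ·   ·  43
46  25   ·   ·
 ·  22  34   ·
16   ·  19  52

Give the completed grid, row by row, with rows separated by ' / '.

7 40 28 43 / 46 25 37 10 / 49 22 34 13 / 16 31 19 52

Main diagonal is already complete: 7 + 25 + 34 + 52 = 118, so that is the magic constant.
From row 4, 118 − (16 + 19 + 52) gives (4,2) = 31.
Column 1 needs 118; the known cells sum to 69, so (3,1) = 49.
Column 2 needs 118; the known cells sum to 78, so (1,2) = 40.
From anti-diagonal, 118 − (43 + 22 + 16) gives (2,3) = 37.
Row 1: 7 + 40 + 43 + ? = 118, so (1,3) = 28.
Row 2 must total 118; the given cells sum to 108, so (2,4) = 10.
The remaining cell in row 3 is (3,4) = 118 − 105 = 13.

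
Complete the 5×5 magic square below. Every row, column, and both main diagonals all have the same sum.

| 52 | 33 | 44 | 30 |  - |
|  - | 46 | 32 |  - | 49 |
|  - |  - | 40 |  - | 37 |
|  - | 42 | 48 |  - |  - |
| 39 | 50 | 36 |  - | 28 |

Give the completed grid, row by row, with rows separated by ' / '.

52 33 44 30 41 / 35 46 32 38 49 / 43 29 40 51 37 / 31 42 48 34 45 / 39 50 36 47 28

Column 3 is already complete: 44 + 32 + 40 + 48 + 36 = 200, so that is the magic constant.
Row 1 must total 200; the given cells sum to 159, so (1,5) = 41.
The remaining cell in row 5 is (5,4) = 200 − 153 = 47.
Using column 2: 33 + 46 + 42 + 50 + ? → (3,2) = 200 − 171 = 29.
The remaining cell in column 5 is (4,5) = 200 − 155 = 45.
The remaining cell in main diagonal is (4,4) = 200 − 166 = 34.
From anti-diagonal, 200 − (41 + 40 + 42 + 39) gives (2,4) = 38.
The remaining cell in row 2 is (2,1) = 200 − 165 = 35.
Using row 4: 42 + 48 + 34 + 45 + ? → (4,1) = 200 − 169 = 31.
The remaining cell in column 1 is (3,1) = 200 − 157 = 43.
Column 4 must total 200; the given cells sum to 149, so (3,4) = 51.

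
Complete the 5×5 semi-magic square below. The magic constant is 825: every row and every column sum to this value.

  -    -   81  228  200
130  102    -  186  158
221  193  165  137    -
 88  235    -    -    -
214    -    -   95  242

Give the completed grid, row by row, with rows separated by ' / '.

172 144 81 228 200 / 130 102 249 186 158 / 221 193 165 137 109 / 88 235 207 179 116 / 214 151 123 95 242

Using row 2: 130 + 102 + 186 + 158 + ? → (2,3) = 825 − 576 = 249.
Row 3 needs 825; the known cells sum to 716, so (3,5) = 109.
Column 1 needs 825; the known cells sum to 653, so (1,1) = 172.
The remaining cell in column 4 is (4,4) = 825 − 646 = 179.
The remaining cell in column 5 is (4,5) = 825 − 709 = 116.
Using row 1: 172 + 81 + 228 + 200 + ? → (1,2) = 825 − 681 = 144.
From row 4, 825 − (88 + 235 + 179 + 116) gives (4,3) = 207.
Column 2: 144 + 102 + 193 + 235 + ? = 825, so (5,2) = 151.
The remaining cell in column 3 is (5,3) = 825 − 702 = 123.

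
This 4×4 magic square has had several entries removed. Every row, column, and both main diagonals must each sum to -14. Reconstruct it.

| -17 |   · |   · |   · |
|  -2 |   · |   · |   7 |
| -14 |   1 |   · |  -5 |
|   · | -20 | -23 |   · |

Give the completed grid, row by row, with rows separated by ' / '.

-17 16 13 -26 / -2 -11 -8 7 / -14 1 4 -5 / 19 -20 -23 10

From row 3, -14 − (-14 + 1 + (-5)) gives (3,3) = 4.
The remaining cell in column 1 is (4,1) = -14 − (-33) = 19.
Row 4 must total -14; the given cells sum to -24, so (4,4) = 10.
Using column 4: 7 + (-5) + 10 + ? → (1,4) = -14 − 12 = -26.
Using main diagonal: -17 + 4 + 10 + ? → (2,2) = -14 − (-3) = -11.
Anti-diagonal: -26 + 1 + 19 + ? = -14, so (2,3) = -8.
From column 2, -14 − (-11 + 1 + (-20)) gives (1,2) = 16.
From column 3, -14 − (-8 + 4 + (-23)) gives (1,3) = 13.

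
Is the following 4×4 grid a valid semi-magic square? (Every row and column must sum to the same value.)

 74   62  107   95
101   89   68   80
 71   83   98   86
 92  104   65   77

Row 1: 74 + 62 + 107 + 95 = 338.
Row 2: 101 + 89 + 68 + 80 = 338.
Row 3: 71 + 83 + 98 + 86 = 338.
Row 4: 92 + 104 + 65 + 77 = 338.
Column 1: 74 + 101 + 71 + 92 = 338.
Column 2: 62 + 89 + 83 + 104 = 338.
Column 3: 107 + 68 + 98 + 65 = 338.
Column 4: 95 + 80 + 86 + 77 = 338.
All lines sum to 338.

Yes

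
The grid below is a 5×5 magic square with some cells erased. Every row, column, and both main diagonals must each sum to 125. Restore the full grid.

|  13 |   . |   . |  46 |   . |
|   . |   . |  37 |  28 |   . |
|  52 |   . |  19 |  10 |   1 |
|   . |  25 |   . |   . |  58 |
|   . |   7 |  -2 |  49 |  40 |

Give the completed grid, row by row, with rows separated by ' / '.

Row 3: 52 + 19 + 10 + 1 + ? = 125, so (3,2) = 43.
The remaining cell in row 5 is (5,1) = 125 − 94 = 31.
Using column 4: 46 + 28 + 10 + 49 + ? → (4,4) = 125 − 133 = -8.
Main diagonal needs 125; the known cells sum to 64, so (2,2) = 61.
Anti-diagonal must total 125; the given cells sum to 103, so (1,5) = 22.
Column 2 must total 125; the given cells sum to 136, so (1,2) = -11.
The remaining cell in column 5 is (2,5) = 125 − 121 = 4.
Row 1: 13 + (-11) + 46 + 22 + ? = 125, so (1,3) = 55.
Row 2 must total 125; the given cells sum to 130, so (2,1) = -5.
The remaining cell in column 1 is (4,1) = 125 − 91 = 34.
Using column 3: 55 + 37 + 19 + (-2) + ? → (4,3) = 125 − 109 = 16.

13 -11 55 46 22 / -5 61 37 28 4 / 52 43 19 10 1 / 34 25 16 -8 58 / 31 7 -2 49 40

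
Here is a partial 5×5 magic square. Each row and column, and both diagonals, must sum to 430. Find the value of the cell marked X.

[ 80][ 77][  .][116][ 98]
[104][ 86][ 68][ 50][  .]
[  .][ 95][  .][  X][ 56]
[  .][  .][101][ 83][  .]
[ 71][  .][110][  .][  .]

Row 1 must total 430; the given cells sum to 371, so (1,3) = 59.
From row 2, 430 − (104 + 86 + 68 + 50) gives (2,5) = 122.
From column 3, 430 − (59 + 68 + 101 + 110) gives (3,3) = 92.
Main diagonal: 80 + 86 + 92 + 83 + ? = 430, so (5,5) = 89.
The remaining cell in anti-diagonal is (4,2) = 430 − 311 = 119.
Column 2: 77 + 86 + 95 + 119 + ? = 430, so (5,2) = 53.
Column 5 must total 430; the given cells sum to 365, so (4,5) = 65.
The remaining cell in row 4 is (4,1) = 430 − 368 = 62.
The remaining cell in row 5 is (5,4) = 430 − 323 = 107.
From column 1, 430 − (80 + 104 + 62 + 71) gives (3,1) = 113.
Column 4 needs 430; the known cells sum to 356, so (3,4) = 74.

74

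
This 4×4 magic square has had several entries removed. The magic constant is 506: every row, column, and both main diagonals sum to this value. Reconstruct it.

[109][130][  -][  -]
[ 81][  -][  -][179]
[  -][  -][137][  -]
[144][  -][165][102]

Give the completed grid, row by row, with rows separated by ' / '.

Row 4 must total 506; the given cells sum to 411, so (4,2) = 95.
Column 1: 109 + 81 + 144 + ? = 506, so (3,1) = 172.
Main diagonal must total 506; the given cells sum to 348, so (2,2) = 158.
From row 2, 506 − (81 + 158 + 179) gives (2,3) = 88.
Column 2 needs 506; the known cells sum to 383, so (3,2) = 123.
Column 3: 88 + 137 + 165 + ? = 506, so (1,3) = 116.
Anti-diagonal: 88 + 123 + 144 + ? = 506, so (1,4) = 151.
From row 3, 506 − (172 + 123 + 137) gives (3,4) = 74.

109 130 116 151 / 81 158 88 179 / 172 123 137 74 / 144 95 165 102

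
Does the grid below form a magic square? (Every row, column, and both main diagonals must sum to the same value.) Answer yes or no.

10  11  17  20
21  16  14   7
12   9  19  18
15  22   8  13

Row 1: 10 + 11 + 17 + 20 = 58.
Row 2: 21 + 16 + 14 + 7 = 58.
Row 3: 12 + 9 + 19 + 18 = 58.
Row 4: 15 + 22 + 8 + 13 = 58.
Column 1: 10 + 21 + 12 + 15 = 58.
Column 2: 11 + 16 + 9 + 22 = 58.
Column 3: 17 + 14 + 19 + 8 = 58.
Column 4: 20 + 7 + 18 + 13 = 58.
Main diagonal: 10 + 16 + 19 + 13 = 58.
Anti-diagonal: 20 + 14 + 9 + 15 = 58.
All lines sum to 58.

Yes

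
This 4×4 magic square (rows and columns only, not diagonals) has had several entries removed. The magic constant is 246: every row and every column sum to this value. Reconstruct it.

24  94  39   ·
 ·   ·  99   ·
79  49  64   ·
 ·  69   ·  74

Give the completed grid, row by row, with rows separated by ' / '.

Row 1 needs 246; the known cells sum to 157, so (1,4) = 89.
Using row 3: 79 + 49 + 64 + ? → (3,4) = 246 − 192 = 54.
The remaining cell in column 2 is (2,2) = 246 − 212 = 34.
The remaining cell in column 3 is (4,3) = 246 − 202 = 44.
From column 4, 246 − (89 + 54 + 74) gives (2,4) = 29.
Row 2 needs 246; the known cells sum to 162, so (2,1) = 84.
Using row 4: 69 + 44 + 74 + ? → (4,1) = 246 − 187 = 59.

24 94 39 89 / 84 34 99 29 / 79 49 64 54 / 59 69 44 74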